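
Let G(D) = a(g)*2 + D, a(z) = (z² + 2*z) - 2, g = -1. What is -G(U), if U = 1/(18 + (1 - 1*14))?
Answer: 29/5 ≈ 5.8000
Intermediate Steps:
U = ⅕ (U = 1/(18 + (1 - 14)) = 1/(18 - 13) = 1/5 = ⅕ ≈ 0.20000)
a(z) = -2 + z² + 2*z
G(D) = -6 + D (G(D) = (-2 + (-1)² + 2*(-1))*2 + D = (-2 + 1 - 2)*2 + D = -3*2 + D = -6 + D)
-G(U) = -(-6 + ⅕) = -1*(-29/5) = 29/5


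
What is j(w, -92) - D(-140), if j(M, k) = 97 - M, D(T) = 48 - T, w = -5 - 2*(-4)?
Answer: -94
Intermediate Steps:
w = 3 (w = -5 + 8 = 3)
j(w, -92) - D(-140) = (97 - 1*3) - (48 - 1*(-140)) = (97 - 3) - (48 + 140) = 94 - 1*188 = 94 - 188 = -94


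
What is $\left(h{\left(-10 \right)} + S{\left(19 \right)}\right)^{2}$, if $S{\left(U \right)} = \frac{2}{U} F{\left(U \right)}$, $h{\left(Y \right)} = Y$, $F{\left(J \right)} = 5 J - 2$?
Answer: $\frac{16}{361} \approx 0.044321$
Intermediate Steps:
$F{\left(J \right)} = -2 + 5 J$
$S{\left(U \right)} = \frac{2 \left(-2 + 5 U\right)}{U}$ ($S{\left(U \right)} = \frac{2}{U} \left(-2 + 5 U\right) = \frac{2 \left(-2 + 5 U\right)}{U}$)
$\left(h{\left(-10 \right)} + S{\left(19 \right)}\right)^{2} = \left(-10 + \left(10 - \frac{4}{19}\right)\right)^{2} = \left(-10 + \frac{186}{19}\right)^{2} = \left(- \frac{4}{19}\right)^{2} = \frac{16}{361}$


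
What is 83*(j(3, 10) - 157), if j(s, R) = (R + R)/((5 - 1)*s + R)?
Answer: -142511/11 ≈ -12956.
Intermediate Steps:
j(s, R) = 2*R/(R + 4*s) (j(s, R) = (2*R)/(4*s + R) = (2*R)/(R + 4*s) = 2*R/(R + 4*s))
83*(j(3, 10) - 157) = 83*(2*10/(10 + 4*3) - 157) = 83*(2*10/(10 + 12) - 157) = 83*(2*10/22 - 157) = 83*(2*10*(1/22) - 157) = 83*(10/11 - 157) = 83*(-1717/11) = -142511/11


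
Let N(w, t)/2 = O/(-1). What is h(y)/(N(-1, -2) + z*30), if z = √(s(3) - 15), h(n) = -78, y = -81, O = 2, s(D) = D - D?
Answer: 78/3379 + 585*I*√15/3379 ≈ 0.023084 + 0.67052*I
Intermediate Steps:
s(D) = 0
N(w, t) = -4 (N(w, t) = 2*(2/(-1)) = 2*(2*(-1)) = 2*(-2) = -4)
z = I*√15 (z = √(0 - 15) = √(-15) = I*√15 ≈ 3.873*I)
h(y)/(N(-1, -2) + z*30) = -78/(-4 + (I*√15)*30) = -78/(-4 + 30*I*√15)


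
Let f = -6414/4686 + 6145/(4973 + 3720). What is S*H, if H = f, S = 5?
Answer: -22467860/6789233 ≈ -3.3093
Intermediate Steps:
f = -4493572/6789233 (f = -6414*1/4686 + 6145/8693 = -1069/781 + 6145*(1/8693) = -1069/781 + 6145/8693 = -4493572/6789233 ≈ -0.66187)
H = -4493572/6789233 ≈ -0.66187
S*H = 5*(-4493572/6789233) = -22467860/6789233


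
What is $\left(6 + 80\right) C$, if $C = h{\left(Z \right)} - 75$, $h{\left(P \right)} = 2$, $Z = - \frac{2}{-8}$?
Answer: $-6278$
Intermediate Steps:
$Z = \frac{1}{4}$ ($Z = \left(-2\right) \left(- \frac{1}{8}\right) = \frac{1}{4} \approx 0.25$)
$C = -73$ ($C = 2 - 75 = -73$)
$\left(6 + 80\right) C = \left(6 + 80\right) \left(-73\right) = 86 \left(-73\right) = -6278$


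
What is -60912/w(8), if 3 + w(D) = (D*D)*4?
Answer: -60912/253 ≈ -240.76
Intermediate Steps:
w(D) = -3 + 4*D² (w(D) = -3 + (D*D)*4 = -3 + D²*4 = -3 + 4*D²)
-60912/w(8) = -60912/(-3 + 4*8²) = -60912/(-3 + 4*64) = -60912/(-3 + 256) = -60912/253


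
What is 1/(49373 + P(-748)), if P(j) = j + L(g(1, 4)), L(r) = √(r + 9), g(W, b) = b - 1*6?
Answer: 48625/2364390618 - √7/2364390618 ≈ 2.0564e-5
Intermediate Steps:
g(W, b) = -6 + b (g(W, b) = b - 6 = -6 + b)
L(r) = √(9 + r)
P(j) = j + √7 (P(j) = j + √(9 + (-6 + 4)) = j + √(9 - 2) = j + √7)
1/(49373 + P(-748)) = 1/(49373 + (-748 + √7)) = 1/(48625 + √7)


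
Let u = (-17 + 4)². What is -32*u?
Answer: -5408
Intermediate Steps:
u = 169 (u = (-13)² = 169)
-32*u = -32*169 = -5408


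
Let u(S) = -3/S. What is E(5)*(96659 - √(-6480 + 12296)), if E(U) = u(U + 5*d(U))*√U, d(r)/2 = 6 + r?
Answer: -289977*√5/115 + 6*√7270/115 ≈ -5633.9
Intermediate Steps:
d(r) = 12 + 2*r (d(r) = 2*(6 + r) = 12 + 2*r)
E(U) = -3*√U/(60 + 11*U) (E(U) = (-3/(U + 5*(12 + 2*U)))*√U = (-3/(U + (60 + 10*U)))*√U = (-3/(60 + 11*U))*√U = -3*√U/(60 + 11*U))
E(5)*(96659 - √(-6480 + 12296)) = (-3*√5/(60 + 11*5))*(96659 - √(-6480 + 12296)) = (-3*√5/(60 + 55))*(96659 - √5816) = (-3*√5/115)*(96659 - 2*√1454) = -3*√5*(96659 - 2*√1454)/115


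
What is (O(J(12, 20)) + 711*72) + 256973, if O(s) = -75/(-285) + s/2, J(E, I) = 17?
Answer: 11710603/38 ≈ 3.0817e+5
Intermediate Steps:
O(s) = 5/19 + s/2 (O(s) = -75*(-1/285) + s*(½) = 5/19 + s/2)
(O(J(12, 20)) + 711*72) + 256973 = ((5/19 + (½)*17) + 711*72) + 256973 = ((5/19 + 17/2) + 51192) + 256973 = (333/38 + 51192) + 256973 = 1945629/38 + 256973 = 11710603/38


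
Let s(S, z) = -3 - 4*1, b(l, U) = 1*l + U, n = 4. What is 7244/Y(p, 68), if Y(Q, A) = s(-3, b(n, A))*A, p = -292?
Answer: -1811/119 ≈ -15.218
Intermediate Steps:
b(l, U) = U + l (b(l, U) = l + U = U + l)
s(S, z) = -7 (s(S, z) = -3 - 4 = -7)
Y(Q, A) = -7*A
7244/Y(p, 68) = 7244/((-7*68)) = 7244/(-476) = 7244*(-1/476) = -1811/119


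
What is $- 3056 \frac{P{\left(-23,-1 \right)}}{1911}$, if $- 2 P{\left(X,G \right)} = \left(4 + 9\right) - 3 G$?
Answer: $\frac{24448}{1911} \approx 12.793$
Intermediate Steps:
$P{\left(X,G \right)} = - \frac{13}{2} + \frac{3 G}{2}$ ($P{\left(X,G \right)} = - \frac{\left(4 + 9\right) - 3 G}{2} = - \frac{13 - 3 G}{2} = - \frac{13}{2} + \frac{3 G}{2}$)
$- 3056 \frac{P{\left(-23,-1 \right)}}{1911} = - 3056 \frac{- \frac{13}{2} + \frac{3}{2} \left(-1\right)}{1911} = - 3056 \left(- \frac{13}{2} - \frac{3}{2}\right) \frac{1}{1911} = - 3056 \left(\left(-8\right) \frac{1}{1911}\right) = \left(-3056\right) \left(- \frac{8}{1911}\right) = \frac{24448}{1911}$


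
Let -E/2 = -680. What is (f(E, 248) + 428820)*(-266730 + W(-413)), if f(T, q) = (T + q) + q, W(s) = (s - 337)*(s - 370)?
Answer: 138040271520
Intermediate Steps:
W(s) = (-370 + s)*(-337 + s) (W(s) = (-337 + s)*(-370 + s) = (-370 + s)*(-337 + s))
E = 1360 (E = -2*(-680) = 1360)
f(T, q) = T + 2*q
(f(E, 248) + 428820)*(-266730 + W(-413)) = ((1360 + 2*248) + 428820)*(-266730 + (124690 + (-413)² - 707*(-413))) = ((1360 + 496) + 428820)*(-266730 + (124690 + 170569 + 291991)) = (1856 + 428820)*(-266730 + 587250) = 430676*320520 = 138040271520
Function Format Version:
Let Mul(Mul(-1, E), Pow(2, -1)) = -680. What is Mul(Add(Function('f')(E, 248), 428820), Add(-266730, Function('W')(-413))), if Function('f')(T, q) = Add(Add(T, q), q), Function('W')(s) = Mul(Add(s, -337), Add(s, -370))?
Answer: 138040271520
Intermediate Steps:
Function('W')(s) = Mul(Add(-370, s), Add(-337, s)) (Function('W')(s) = Mul(Add(-337, s), Add(-370, s)) = Mul(Add(-370, s), Add(-337, s)))
E = 1360 (E = Mul(-2, -680) = 1360)
Function('f')(T, q) = Add(T, Mul(2, q))
Mul(Add(Function('f')(E, 248), 428820), Add(-266730, Function('W')(-413))) = Mul(Add(Add(1360, Mul(2, 248)), 428820), Add(-266730, Add(124690, Pow(-413, 2), Mul(-707, -413)))) = Mul(Add(Add(1360, 496), 428820), Add(-266730, Add(124690, 170569, 291991))) = Mul(Add(1856, 428820), Add(-266730, 587250)) = Mul(430676, 320520) = 138040271520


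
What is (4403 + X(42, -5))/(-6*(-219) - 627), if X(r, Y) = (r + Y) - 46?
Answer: 4394/687 ≈ 6.3959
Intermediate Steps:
X(r, Y) = -46 + Y + r (X(r, Y) = (Y + r) - 46 = -46 + Y + r)
(4403 + X(42, -5))/(-6*(-219) - 627) = (4403 + (-46 - 5 + 42))/(-6*(-219) - 627) = (4403 - 9)/(1314 - 627) = 4394/687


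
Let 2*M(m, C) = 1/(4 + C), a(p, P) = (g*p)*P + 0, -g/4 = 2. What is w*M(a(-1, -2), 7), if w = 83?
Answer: 83/22 ≈ 3.7727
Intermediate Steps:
g = -8 (g = -4*2 = -8)
a(p, P) = -8*P*p (a(p, P) = (-8*p)*P + 0 = -8*P*p + 0 = -8*P*p)
M(m, C) = 1/(2*(4 + C))
w*M(a(-1, -2), 7) = 83*(1/(2*(4 + 7))) = 83*((½)/11) = 83*((½)*(1/11)) = 83*(1/22) = 83/22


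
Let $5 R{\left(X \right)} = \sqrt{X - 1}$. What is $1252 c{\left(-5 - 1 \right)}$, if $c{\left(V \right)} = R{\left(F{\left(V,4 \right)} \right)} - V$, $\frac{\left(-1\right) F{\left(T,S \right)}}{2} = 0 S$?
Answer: $7512 + \frac{1252 i}{5} \approx 7512.0 + 250.4 i$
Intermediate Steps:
$F{\left(T,S \right)} = 0$ ($F{\left(T,S \right)} = - 2 \cdot 0 S = \left(-2\right) 0 = 0$)
$R{\left(X \right)} = \frac{\sqrt{-1 + X}}{5}$ ($R{\left(X \right)} = \frac{\sqrt{X - 1}}{5} = \frac{\sqrt{-1 + X}}{5}$)
$c{\left(V \right)} = - V + \frac{i}{5}$ ($c{\left(V \right)} = \frac{\sqrt{-1 + 0}}{5} - V = \frac{\sqrt{-1}}{5} - V = \frac{i}{5} - V = - V + \frac{i}{5}$)
$1252 c{\left(-5 - 1 \right)} = 1252 \left(- (-5 - 1) + \frac{i}{5}\right) = 1252 \left(\left(-1\right) \left(-6\right) + \frac{i}{5}\right) = 1252 \left(6 + \frac{i}{5}\right) = 7512 + \frac{1252 i}{5}$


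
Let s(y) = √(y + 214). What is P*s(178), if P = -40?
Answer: -560*√2 ≈ -791.96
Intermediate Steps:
s(y) = √(214 + y)
P*s(178) = -40*√(214 + 178) = -560*√2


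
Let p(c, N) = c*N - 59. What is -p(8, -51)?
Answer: 467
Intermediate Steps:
p(c, N) = -59 + N*c (p(c, N) = N*c - 59 = -59 + N*c)
-p(8, -51) = -(-59 - 51*8) = -(-59 - 408) = -1*(-467) = 467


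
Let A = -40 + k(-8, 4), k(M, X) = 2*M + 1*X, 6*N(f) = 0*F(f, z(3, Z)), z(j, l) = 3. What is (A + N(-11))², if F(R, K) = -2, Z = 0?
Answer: 2704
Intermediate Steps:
N(f) = 0 (N(f) = (0*(-2))/6 = (⅙)*0 = 0)
k(M, X) = X + 2*M (k(M, X) = 2*M + X = X + 2*M)
A = -52 (A = -40 + (4 + 2*(-8)) = -40 + (4 - 16) = -40 - 12 = -52)
(A + N(-11))² = (-52 + 0)² = (-52)² = 2704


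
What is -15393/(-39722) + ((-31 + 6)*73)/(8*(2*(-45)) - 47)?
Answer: 84299081/30466774 ≈ 2.7669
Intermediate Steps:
-15393/(-39722) + ((-31 + 6)*73)/(8*(2*(-45)) - 47) = -15393*(-1/39722) + (-25*73)/(8*(-90) - 47) = 15393/39722 - 1825/(-720 - 47) = 15393/39722 - 1825/(-767) = 15393/39722 - 1825*(-1/767) = 15393/39722 + 1825/767 = 84299081/30466774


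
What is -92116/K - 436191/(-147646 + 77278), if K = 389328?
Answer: 3402903145/570754848 ≈ 5.9621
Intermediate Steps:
-92116/K - 436191/(-147646 + 77278) = -92116/389328 - 436191/(-147646 + 77278) = -92116*1/389328 - 436191/(-70368) = -23029/97332 - 436191*(-1/70368) = -23029/97332 + 145397/23456 = 3402903145/570754848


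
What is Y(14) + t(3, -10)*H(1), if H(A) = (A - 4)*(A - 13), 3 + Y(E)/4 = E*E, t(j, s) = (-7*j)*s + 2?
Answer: 8404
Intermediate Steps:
t(j, s) = 2 - 7*j*s (t(j, s) = -7*j*s + 2 = 2 - 7*j*s)
Y(E) = -12 + 4*E² (Y(E) = -12 + 4*(E*E) = -12 + 4*E²)
H(A) = (-13 + A)*(-4 + A) (H(A) = (-4 + A)*(-13 + A) = (-13 + A)*(-4 + A))
Y(14) + t(3, -10)*H(1) = (-12 + 4*14²) + (2 - 7*3*(-10))*(52 + 1² - 17*1) = (-12 + 4*196) + (2 + 210)*(52 + 1 - 17) = (-12 + 784) + 212*36 = 772 + 7632 = 8404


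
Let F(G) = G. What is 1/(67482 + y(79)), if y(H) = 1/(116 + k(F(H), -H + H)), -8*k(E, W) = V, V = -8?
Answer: 117/7895395 ≈ 1.4819e-5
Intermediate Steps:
k(E, W) = 1 (k(E, W) = -⅛*(-8) = 1)
y(H) = 1/117 (y(H) = 1/(116 + 1) = 1/117)
1/(67482 + y(79)) = 1/(67482 + 1/117) = 1/(7895395/117) = 117/7895395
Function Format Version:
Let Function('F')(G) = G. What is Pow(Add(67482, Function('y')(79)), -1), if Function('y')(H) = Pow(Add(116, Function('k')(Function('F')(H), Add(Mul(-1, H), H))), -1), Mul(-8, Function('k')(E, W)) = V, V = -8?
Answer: Rational(117, 7895395) ≈ 1.4819e-5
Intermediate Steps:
Function('k')(E, W) = 1 (Function('k')(E, W) = Mul(Rational(-1, 8), -8) = 1)
Function('y')(H) = Rational(1, 117) (Function('y')(H) = Pow(Add(116, 1), -1) = Pow(117, -1) = Rational(1, 117))
Pow(Add(67482, Function('y')(79)), -1) = Pow(Add(67482, Rational(1, 117)), -1) = Pow(Rational(7895395, 117), -1) = Rational(117, 7895395)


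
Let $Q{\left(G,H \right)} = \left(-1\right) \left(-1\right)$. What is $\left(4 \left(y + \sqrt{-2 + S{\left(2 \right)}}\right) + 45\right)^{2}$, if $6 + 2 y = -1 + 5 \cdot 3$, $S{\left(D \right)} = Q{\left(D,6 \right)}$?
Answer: $3705 + 488 i \approx 3705.0 + 488.0 i$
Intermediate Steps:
$Q{\left(G,H \right)} = 1$
$S{\left(D \right)} = 1$
$y = 4$ ($y = -3 + \frac{-1 + 5 \cdot 3}{2} = -3 + \frac{-1 + 15}{2} = -3 + \frac{1}{2} \cdot 14 = -3 + 7 = 4$)
$\left(4 \left(y + \sqrt{-2 + S{\left(2 \right)}}\right) + 45\right)^{2} = \left(4 \left(4 + \sqrt{-2 + 1}\right) + 45\right)^{2} = \left(4 \left(4 + \sqrt{-1}\right) + 45\right)^{2} = \left(4 \left(4 + i\right) + 45\right)^{2} = \left(\left(16 + 4 i\right) + 45\right)^{2} = \left(61 + 4 i\right)^{2}$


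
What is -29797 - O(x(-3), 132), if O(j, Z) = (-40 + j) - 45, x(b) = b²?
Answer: -29721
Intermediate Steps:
O(j, Z) = -85 + j
-29797 - O(x(-3), 132) = -29797 - (-85 + (-3)²) = -29797 - (-85 + 9) = -29797 - 1*(-76) = -29797 + 76 = -29721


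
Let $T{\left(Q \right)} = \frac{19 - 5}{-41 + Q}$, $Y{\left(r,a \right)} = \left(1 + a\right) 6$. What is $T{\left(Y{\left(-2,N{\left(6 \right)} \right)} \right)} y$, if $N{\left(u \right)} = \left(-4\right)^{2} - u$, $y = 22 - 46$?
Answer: $- \frac{336}{25} \approx -13.44$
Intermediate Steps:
$y = -24$ ($y = 22 - 46 = -24$)
$N{\left(u \right)} = 16 - u$
$Y{\left(r,a \right)} = 6 + 6 a$
$T{\left(Q \right)} = \frac{14}{-41 + Q}$
$T{\left(Y{\left(-2,N{\left(6 \right)} \right)} \right)} y = \frac{14}{-41 + \left(6 + 6 \left(16 - 6\right)\right)} \left(-24\right) = \frac{14}{-41 + \left(6 + 6 \cdot 10\right)} \left(-24\right) = \frac{14}{-41 + \left(6 + 60\right)} \left(-24\right) = \frac{14}{-41 + 66} \left(-24\right) = \frac{14}{25} \left(-24\right) = - \frac{336}{25}$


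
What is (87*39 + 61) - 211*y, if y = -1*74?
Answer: 19068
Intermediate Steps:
y = -74
(87*39 + 61) - 211*y = (87*39 + 61) - 211*(-74) = (3393 + 61) + 15614 = 3454 + 15614 = 19068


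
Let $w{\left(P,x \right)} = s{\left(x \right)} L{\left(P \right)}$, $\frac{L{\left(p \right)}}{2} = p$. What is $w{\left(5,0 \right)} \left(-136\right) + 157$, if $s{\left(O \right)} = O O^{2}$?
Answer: $157$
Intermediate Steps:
$s{\left(O \right)} = O^{3}$
$L{\left(p \right)} = 2 p$
$w{\left(P,x \right)} = 2 P x^{3}$ ($w{\left(P,x \right)} = x^{3} \cdot 2 P = 2 P x^{3}$)
$w{\left(5,0 \right)} \left(-136\right) + 157 = 2 \cdot 5 \cdot 0^{3} \left(-136\right) + 157 = 2 \cdot 5 \cdot 0 \left(-136\right) + 157 = 0 \left(-136\right) + 157 = 0 + 157 = 157$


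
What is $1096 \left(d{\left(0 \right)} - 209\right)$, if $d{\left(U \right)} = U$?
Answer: $-229064$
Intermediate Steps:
$1096 \left(d{\left(0 \right)} - 209\right) = 1096 \left(0 - 209\right) = 1096 \left(-209\right) = -229064$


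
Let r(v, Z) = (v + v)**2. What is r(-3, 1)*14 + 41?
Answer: 545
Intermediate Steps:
r(v, Z) = 4*v**2 (r(v, Z) = (2*v)**2 = 4*v**2)
r(-3, 1)*14 + 41 = (4*(-3)**2)*14 + 41 = (4*9)*14 + 41 = 36*14 + 41 = 504 + 41 = 545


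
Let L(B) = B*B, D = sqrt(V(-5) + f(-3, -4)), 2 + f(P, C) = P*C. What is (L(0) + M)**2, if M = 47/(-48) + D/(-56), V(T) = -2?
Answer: 108529/112896 + 47*sqrt(2)/672 ≈ 1.0602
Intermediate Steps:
f(P, C) = -2 + C*P (f(P, C) = -2 + P*C = -2 + C*P)
D = 2*sqrt(2) (D = sqrt(-2 + (-2 - 4*(-3))) = sqrt(-2 + (-2 + 12)) = sqrt(-2 + 10) = sqrt(8) = 2*sqrt(2) ≈ 2.8284)
L(B) = B**2
M = -47/48 - sqrt(2)/28 (M = 47/(-48) + (2*sqrt(2))/(-56) = 47*(-1/48) + (2*sqrt(2))*(-1/56) = -47/48 - sqrt(2)/28 ≈ -1.0297)
(L(0) + M)**2 = (0**2 + (-47/48 - sqrt(2)/28))**2 = (0 + (-47/48 - sqrt(2)/28))**2 = (-47/48 - sqrt(2)/28)**2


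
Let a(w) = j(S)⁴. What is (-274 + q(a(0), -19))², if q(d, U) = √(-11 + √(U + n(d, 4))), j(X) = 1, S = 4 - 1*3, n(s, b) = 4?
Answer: (274 - √(-11 + I*√15))² ≈ 74750.0 - 1841.0*I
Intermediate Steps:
S = 1 (S = 4 - 3 = 1)
a(w) = 1 (a(w) = 1⁴ = 1)
q(d, U) = √(-11 + √(4 + U)) (q(d, U) = √(-11 + √(U + 4)) = √(-11 + √(4 + U)))
(-274 + q(a(0), -19))² = (-274 + √(-11 + √(4 - 19)))² = (-274 + √(-11 + √(-15)))² = (-274 + √(-11 + I*√15))²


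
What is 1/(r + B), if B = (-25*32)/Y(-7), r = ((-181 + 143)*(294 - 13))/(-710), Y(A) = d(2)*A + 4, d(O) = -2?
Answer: -3195/93949 ≈ -0.034008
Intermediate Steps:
Y(A) = 4 - 2*A (Y(A) = -2*A + 4 = 4 - 2*A)
r = 5339/355 (r = -38*281*(-1/710) = -10678*(-1/710) = 5339/355 ≈ 15.039)
B = -400/9 (B = (-25*32)/(4 - 2*(-7)) = -800/(4 + 14) = -800/18 = -800*1/18 = -400/9 ≈ -44.444)
1/(r + B) = 1/(5339/355 - 400/9) = 1/(-93949/3195) = -3195/93949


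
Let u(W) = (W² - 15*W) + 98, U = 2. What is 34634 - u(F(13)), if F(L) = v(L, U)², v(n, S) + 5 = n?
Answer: 31400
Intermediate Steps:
v(n, S) = -5 + n
F(L) = (-5 + L)²
u(W) = 98 + W² - 15*W
34634 - u(F(13)) = 34634 - (98 + ((-5 + 13)²)² - 15*(-5 + 13)²) = 34634 - (98 + (8²)² - 15*8²) = 34634 - (98 + 64² - 15*64) = 34634 - (98 + 4096 - 960) = 34634 - 1*3234 = 34634 - 3234 = 31400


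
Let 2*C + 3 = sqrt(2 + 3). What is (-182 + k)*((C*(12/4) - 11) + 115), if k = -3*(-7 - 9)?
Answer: -13333 - 201*sqrt(5) ≈ -13782.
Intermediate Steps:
C = -3/2 + sqrt(5)/2 (C = -3/2 + sqrt(2 + 3)/2 = -3/2 + sqrt(5)/2 ≈ -0.38197)
k = 48 (k = -3*(-16) = 48)
(-182 + k)*((C*(12/4) - 11) + 115) = (-182 + 48)*(((-3/2 + sqrt(5)/2)*(12/4) - 11) + 115) = -134*(((-3/2 + sqrt(5)/2)*(12*(1/4)) - 11) + 115) = -134*(((-3/2 + sqrt(5)/2)*3 - 11) + 115) = -134*(((-9/2 + 3*sqrt(5)/2) - 11) + 115) = -134*((-31/2 + 3*sqrt(5)/2) + 115) = -134*(199/2 + 3*sqrt(5)/2) = -13333 - 201*sqrt(5)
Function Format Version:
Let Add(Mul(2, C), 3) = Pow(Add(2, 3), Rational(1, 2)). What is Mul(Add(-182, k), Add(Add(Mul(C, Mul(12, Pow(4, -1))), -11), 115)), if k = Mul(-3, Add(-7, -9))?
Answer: Add(-13333, Mul(-201, Pow(5, Rational(1, 2)))) ≈ -13782.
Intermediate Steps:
C = Add(Rational(-3, 2), Mul(Rational(1, 2), Pow(5, Rational(1, 2)))) (C = Add(Rational(-3, 2), Mul(Rational(1, 2), Pow(Add(2, 3), Rational(1, 2)))) = Add(Rational(-3, 2), Mul(Rational(1, 2), Pow(5, Rational(1, 2)))) ≈ -0.38197)
k = 48 (k = Mul(-3, -16) = 48)
Mul(Add(-182, k), Add(Add(Mul(C, Mul(12, Pow(4, -1))), -11), 115)) = Mul(Add(-182, 48), Add(Add(Mul(Add(Rational(-3, 2), Mul(Rational(1, 2), Pow(5, Rational(1, 2)))), Mul(12, Pow(4, -1))), -11), 115)) = Mul(-134, Add(Add(Mul(Add(Rational(-3, 2), Mul(Rational(1, 2), Pow(5, Rational(1, 2)))), Mul(12, Rational(1, 4))), -11), 115)) = Mul(-134, Add(Add(Mul(Add(Rational(-3, 2), Mul(Rational(1, 2), Pow(5, Rational(1, 2)))), 3), -11), 115)) = Mul(-134, Add(Add(Add(Rational(-9, 2), Mul(Rational(3, 2), Pow(5, Rational(1, 2)))), -11), 115)) = Mul(-134, Add(Add(Rational(-31, 2), Mul(Rational(3, 2), Pow(5, Rational(1, 2)))), 115)) = Mul(-134, Add(Rational(199, 2), Mul(Rational(3, 2), Pow(5, Rational(1, 2))))) = Add(-13333, Mul(-201, Pow(5, Rational(1, 2))))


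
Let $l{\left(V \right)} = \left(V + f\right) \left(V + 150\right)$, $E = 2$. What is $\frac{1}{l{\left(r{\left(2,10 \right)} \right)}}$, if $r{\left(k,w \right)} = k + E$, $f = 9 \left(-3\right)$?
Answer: $- \frac{1}{3542} \approx -0.00028233$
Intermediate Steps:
$f = -27$
$r{\left(k,w \right)} = 2 + k$ ($r{\left(k,w \right)} = k + 2 = 2 + k$)
$l{\left(V \right)} = \left(-27 + V\right) \left(150 + V\right)$ ($l{\left(V \right)} = \left(V - 27\right) \left(V + 150\right) = \left(-27 + V\right) \left(150 + V\right)$)
$\frac{1}{l{\left(r{\left(2,10 \right)} \right)}} = \frac{1}{-4050 + \left(2 + 2\right)^{2} + 123 \left(2 + 2\right)} = \frac{1}{-4050 + 4^{2} + 123 \cdot 4} = \frac{1}{-4050 + 16 + 492} = \frac{1}{-3542} = - \frac{1}{3542}$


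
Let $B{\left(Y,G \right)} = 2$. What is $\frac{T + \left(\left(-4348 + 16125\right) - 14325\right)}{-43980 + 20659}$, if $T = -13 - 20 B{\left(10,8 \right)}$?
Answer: $\frac{2601}{23321} \approx 0.11153$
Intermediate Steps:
$T = -53$ ($T = -13 - 40 = -53$)
$\frac{T + \left(\left(-4348 + 16125\right) - 14325\right)}{-43980 + 20659} = \frac{-53 + \left(\left(-4348 + 16125\right) - 14325\right)}{-43980 + 20659} = \frac{-53 + \left(11777 - 14325\right)}{-23321} = \left(-53 - 2548\right) \left(- \frac{1}{23321}\right) = \left(-2601\right) \left(- \frac{1}{23321}\right) = \frac{2601}{23321}$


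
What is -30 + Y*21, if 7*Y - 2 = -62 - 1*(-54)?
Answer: -48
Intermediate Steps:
Y = -6/7 (Y = 2/7 + (-62 - 1*(-54))/7 = 2/7 + (-62 + 54)/7 = 2/7 + (⅐)*(-8) = 2/7 - 8/7 = -6/7 ≈ -0.85714)
-30 + Y*21 = -30 - 6/7*21 = -30 - 18 = -48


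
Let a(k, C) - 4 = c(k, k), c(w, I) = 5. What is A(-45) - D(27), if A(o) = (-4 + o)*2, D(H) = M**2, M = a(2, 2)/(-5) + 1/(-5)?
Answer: -102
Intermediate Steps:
a(k, C) = 9 (a(k, C) = 4 + 5 = 9)
M = -2 (M = 9/(-5) + 1/(-5) = 9*(-1/5) + 1*(-1/5) = -9/5 - 1/5 = -2)
D(H) = 4 (D(H) = (-2)**2 = 4)
A(o) = -8 + 2*o
A(-45) - D(27) = (-8 + 2*(-45)) - 1*4 = (-8 - 90) - 4 = -98 - 4 = -102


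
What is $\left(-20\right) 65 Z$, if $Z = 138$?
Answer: $-179400$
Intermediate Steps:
$\left(-20\right) 65 Z = \left(-20\right) 65 \cdot 138 = \left(-1300\right) 138 = -179400$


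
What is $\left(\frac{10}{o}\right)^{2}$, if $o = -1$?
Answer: $100$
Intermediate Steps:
$\left(\frac{10}{o}\right)^{2} = \left(\frac{10}{-1}\right)^{2} = \left(10 \left(-1\right)\right)^{2} = \left(-10\right)^{2} = 100$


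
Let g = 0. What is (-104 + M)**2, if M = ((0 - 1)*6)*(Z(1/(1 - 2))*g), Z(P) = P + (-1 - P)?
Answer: 10816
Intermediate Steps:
Z(P) = -1
M = 0 (M = ((0 - 1)*6)*(-1*0) = -1*6*0 = -6*0 = 0)
(-104 + M)**2 = (-104 + 0)**2 = (-104)**2 = 10816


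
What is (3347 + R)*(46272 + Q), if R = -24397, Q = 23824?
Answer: -1475520800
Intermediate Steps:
(3347 + R)*(46272 + Q) = (3347 - 24397)*(46272 + 23824) = -21050*70096 = -1475520800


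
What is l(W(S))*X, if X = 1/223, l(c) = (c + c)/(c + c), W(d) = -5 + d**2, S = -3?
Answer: 1/223 ≈ 0.0044843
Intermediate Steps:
l(c) = 1 (l(c) = (2*c)/((2*c)) = (2*c)*(1/(2*c)) = 1)
X = 1/223 ≈ 0.0044843
l(W(S))*X = 1*(1/223) = 1/223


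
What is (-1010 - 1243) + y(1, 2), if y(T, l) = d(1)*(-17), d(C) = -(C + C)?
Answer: -2219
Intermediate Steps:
d(C) = -2*C
y(T, l) = 34 (y(T, l) = -2*1*(-17) = -2*(-17) = 34)
(-1010 - 1243) + y(1, 2) = (-1010 - 1243) + 34 = -2253 + 34 = -2219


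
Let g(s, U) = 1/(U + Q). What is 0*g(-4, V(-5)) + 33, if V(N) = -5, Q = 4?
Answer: 33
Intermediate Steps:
g(s, U) = 1/(4 + U) (g(s, U) = 1/(U + 4) = 1/(4 + U))
0*g(-4, V(-5)) + 33 = 0/(4 - 5) + 33 = 0/(-1) + 33 = 0*(-1) + 33 = 0 + 33 = 33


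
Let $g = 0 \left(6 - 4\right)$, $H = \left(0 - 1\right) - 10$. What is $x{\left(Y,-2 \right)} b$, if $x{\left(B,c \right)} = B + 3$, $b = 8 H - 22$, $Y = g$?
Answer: $-330$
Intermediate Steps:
$H = -11$ ($H = -1 - 10 = -11$)
$g = 0$ ($g = 0 \cdot 2 = 0$)
$Y = 0$
$b = -110$ ($b = 8 \left(-11\right) - 22 = -88 - 22 = -110$)
$x{\left(B,c \right)} = 3 + B$
$x{\left(Y,-2 \right)} b = \left(3 + 0\right) \left(-110\right) = 3 \left(-110\right) = -330$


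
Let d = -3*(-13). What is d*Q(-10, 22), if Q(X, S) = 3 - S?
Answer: -741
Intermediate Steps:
d = 39
d*Q(-10, 22) = 39*(3 - 1*22) = 39*(3 - 22) = 39*(-19) = -741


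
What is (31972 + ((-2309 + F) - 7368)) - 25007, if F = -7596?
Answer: -10308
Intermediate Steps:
(31972 + ((-2309 + F) - 7368)) - 25007 = (31972 + ((-2309 - 7596) - 7368)) - 25007 = (31972 + (-9905 - 7368)) - 25007 = (31972 - 17273) - 25007 = 14699 - 25007 = -10308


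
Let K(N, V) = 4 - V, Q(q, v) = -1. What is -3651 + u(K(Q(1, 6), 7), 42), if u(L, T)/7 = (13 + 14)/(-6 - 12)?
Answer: -7323/2 ≈ -3661.5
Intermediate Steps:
u(L, T) = -21/2 (u(L, T) = 7*((13 + 14)/(-6 - 12)) = 7*(27/(-18)) = 7*(27*(-1/18)) = 7*(-3/2) = -21/2)
-3651 + u(K(Q(1, 6), 7), 42) = -3651 - 21/2 = -7323/2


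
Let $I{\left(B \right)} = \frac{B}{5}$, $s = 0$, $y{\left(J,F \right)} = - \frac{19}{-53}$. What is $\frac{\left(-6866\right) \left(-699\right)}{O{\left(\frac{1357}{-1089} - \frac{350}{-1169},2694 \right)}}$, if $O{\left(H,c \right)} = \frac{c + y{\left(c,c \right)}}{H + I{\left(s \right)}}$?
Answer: $- \frac{14597905459546}{8656739421} \approx -1686.3$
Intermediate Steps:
$y{\left(J,F \right)} = \frac{19}{53}$ ($y{\left(J,F \right)} = \left(-19\right) \left(- \frac{1}{53}\right) = \frac{19}{53}$)
$I{\left(B \right)} = \frac{B}{5}$ ($I{\left(B \right)} = B \frac{1}{5} = \frac{B}{5}$)
$O{\left(H,c \right)} = \frac{\frac{19}{53} + c}{H}$ ($O{\left(H,c \right)} = \frac{c + \frac{19}{53}}{H + \frac{1}{5} \cdot 0} = \frac{\frac{19}{53} + c}{H + 0} = \frac{\frac{19}{53} + c}{H}$)
$\frac{\left(-6866\right) \left(-699\right)}{O{\left(\frac{1357}{-1089} - \frac{350}{-1169},2694 \right)}} = \frac{\left(-6866\right) \left(-699\right)}{\frac{1}{\frac{1357}{-1089} - \frac{350}{-1169}} \left(\frac{19}{53} + 2694\right)} = \frac{4799334}{\frac{1}{1357 \left(- \frac{1}{1089}\right) - - \frac{50}{167}} \cdot \frac{142801}{53}} = \frac{4799334}{\frac{1}{- \frac{1357}{1089} + \frac{50}{167}} \cdot \frac{142801}{53}} = \frac{4799334}{\frac{1}{- \frac{172169}{181863}} \cdot \frac{142801}{53}} = \frac{4799334}{\left(- \frac{181863}{172169}\right) \frac{142801}{53}} = \frac{4799334}{- \frac{25970218263}{9124957}} = 4799334 \left(- \frac{9124957}{25970218263}\right) = - \frac{14597905459546}{8656739421}$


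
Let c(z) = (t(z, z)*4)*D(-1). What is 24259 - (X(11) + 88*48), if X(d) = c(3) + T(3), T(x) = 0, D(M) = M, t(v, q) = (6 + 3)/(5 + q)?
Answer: 40079/2 ≈ 20040.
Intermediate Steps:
t(v, q) = 9/(5 + q)
c(z) = -36/(5 + z) (c(z) = ((9/(5 + z))*4)*(-1) = (36/(5 + z))*(-1) = -36/(5 + z))
X(d) = -9/2 (X(d) = -36/(5 + 3) + 0 = -36/8 + 0 = -36*⅛ + 0 = -9/2 + 0 = -9/2)
24259 - (X(11) + 88*48) = 24259 - (-9/2 + 88*48) = 24259 - (-9/2 + 4224) = 24259 - 1*8439/2 = 24259 - 8439/2 = 40079/2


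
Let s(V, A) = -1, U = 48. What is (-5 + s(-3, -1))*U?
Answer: -288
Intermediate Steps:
(-5 + s(-3, -1))*U = (-5 - 1)*48 = -6*48 = -288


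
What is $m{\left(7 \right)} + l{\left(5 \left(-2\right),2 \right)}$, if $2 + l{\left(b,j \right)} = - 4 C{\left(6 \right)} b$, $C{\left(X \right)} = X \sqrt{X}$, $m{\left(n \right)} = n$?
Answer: $5 + 240 \sqrt{6} \approx 592.88$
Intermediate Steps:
$C{\left(X \right)} = X^{\frac{3}{2}}$
$l{\left(b,j \right)} = -2 - 24 b \sqrt{6}$ ($l{\left(b,j \right)} = -2 + - 4 \cdot 6^{\frac{3}{2}} b = -2 + - 4 \cdot 6 \sqrt{6} b = -2 + - 24 \sqrt{6} b = -2 - 24 b \sqrt{6}$)
$m{\left(7 \right)} + l{\left(5 \left(-2\right),2 \right)} = 7 - \left(2 + 24 \cdot 5 \left(-2\right) \sqrt{6}\right) = 7 - \left(2 - 240 \sqrt{6}\right) = 5 + 240 \sqrt{6}$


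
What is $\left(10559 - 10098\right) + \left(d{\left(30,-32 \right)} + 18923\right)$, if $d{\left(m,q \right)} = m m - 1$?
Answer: $20283$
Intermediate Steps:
$d{\left(m,q \right)} = -1 + m^{2}$ ($d{\left(m,q \right)} = m^{2} - 1 = -1 + m^{2}$)
$\left(10559 - 10098\right) + \left(d{\left(30,-32 \right)} + 18923\right) = \left(10559 - 10098\right) + \left(\left(-1 + 30^{2}\right) + 18923\right) = 461 + \left(\left(-1 + 900\right) + 18923\right) = 461 + \left(899 + 18923\right) = 461 + 19822 = 20283$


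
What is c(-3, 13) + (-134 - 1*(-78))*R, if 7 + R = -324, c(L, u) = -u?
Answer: 18523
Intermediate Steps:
R = -331 (R = -7 - 324 = -331)
c(-3, 13) + (-134 - 1*(-78))*R = -1*13 + (-134 - 1*(-78))*(-331) = -13 + (-134 + 78)*(-331) = -13 - 56*(-331) = -13 + 18536 = 18523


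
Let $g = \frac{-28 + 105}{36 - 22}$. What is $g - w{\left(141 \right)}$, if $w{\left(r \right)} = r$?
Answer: $- \frac{271}{2} \approx -135.5$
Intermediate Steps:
$g = \frac{11}{2}$ ($g = \frac{1}{14} \cdot 77 = \frac{11}{2} \approx 5.5$)
$g - w{\left(141 \right)} = \frac{11}{2} - 141 = - \frac{271}{2}$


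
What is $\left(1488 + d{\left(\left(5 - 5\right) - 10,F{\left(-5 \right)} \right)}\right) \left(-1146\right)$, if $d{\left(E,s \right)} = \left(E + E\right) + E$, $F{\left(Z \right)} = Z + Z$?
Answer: $-1670868$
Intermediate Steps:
$F{\left(Z \right)} = 2 Z$
$d{\left(E,s \right)} = 3 E$ ($d{\left(E,s \right)} = 2 E + E = 3 E$)
$\left(1488 + d{\left(\left(5 - 5\right) - 10,F{\left(-5 \right)} \right)}\right) \left(-1146\right) = \left(1488 + 3 \left(\left(5 - 5\right) - 10\right)\right) \left(-1146\right) = \left(1488 + 3 \left(0 - 10\right)\right) \left(-1146\right) = \left(1488 + 3 \left(-10\right)\right) \left(-1146\right) = \left(1488 - 30\right) \left(-1146\right) = 1458 \left(-1146\right) = -1670868$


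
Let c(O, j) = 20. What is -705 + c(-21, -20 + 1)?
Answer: -685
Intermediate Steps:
-705 + c(-21, -20 + 1) = -705 + 20 = -685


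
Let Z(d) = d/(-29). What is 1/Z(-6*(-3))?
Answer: -29/18 ≈ -1.6111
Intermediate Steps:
Z(d) = -d/29 (Z(d) = d*(-1/29) = -d/29)
1/Z(-6*(-3)) = 1/(-(-6)*(-3)/29) = 1/(-1/29*18) = 1/(-18/29) = -29/18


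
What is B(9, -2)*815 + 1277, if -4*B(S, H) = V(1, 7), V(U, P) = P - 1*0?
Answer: -597/4 ≈ -149.25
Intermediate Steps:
V(U, P) = P (V(U, P) = P + 0 = P)
B(S, H) = -7/4 (B(S, H) = -¼*7 = -7/4)
B(9, -2)*815 + 1277 = -7/4*815 + 1277 = -5705/4 + 1277 = -597/4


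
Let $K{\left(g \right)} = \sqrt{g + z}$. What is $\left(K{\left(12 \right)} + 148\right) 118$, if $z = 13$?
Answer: $18054$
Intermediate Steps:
$K{\left(g \right)} = \sqrt{13 + g}$ ($K{\left(g \right)} = \sqrt{g + 13} = \sqrt{13 + g}$)
$\left(K{\left(12 \right)} + 148\right) 118 = \left(\sqrt{13 + 12} + 148\right) 118 = \left(\sqrt{25} + 148\right) 118 = \left(5 + 148\right) 118 = 153 \cdot 118 = 18054$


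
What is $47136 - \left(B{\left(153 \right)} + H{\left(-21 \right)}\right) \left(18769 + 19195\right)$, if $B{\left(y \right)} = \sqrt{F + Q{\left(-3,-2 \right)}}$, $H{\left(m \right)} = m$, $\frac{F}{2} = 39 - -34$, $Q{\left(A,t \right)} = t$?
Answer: $388812$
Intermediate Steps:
$F = 146$ ($F = 2 \left(39 - -34\right) = 2 \left(39 + 34\right) = 2 \cdot 73 = 146$)
$B{\left(y \right)} = 12$ ($B{\left(y \right)} = \sqrt{146 - 2} = \sqrt{144} = 12$)
$47136 - \left(B{\left(153 \right)} + H{\left(-21 \right)}\right) \left(18769 + 19195\right) = 47136 - \left(12 - 21\right) \left(18769 + 19195\right) = 47136 - \left(-9\right) 37964 = 47136 - -341676 = 47136 + 341676 = 388812$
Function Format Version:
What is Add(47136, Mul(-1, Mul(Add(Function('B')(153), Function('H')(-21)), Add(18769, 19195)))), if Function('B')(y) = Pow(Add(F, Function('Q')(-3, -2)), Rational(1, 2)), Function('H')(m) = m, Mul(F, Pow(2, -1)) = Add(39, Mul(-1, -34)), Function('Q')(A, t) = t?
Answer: 388812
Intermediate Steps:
F = 146 (F = Mul(2, Add(39, Mul(-1, -34))) = Mul(2, Add(39, 34)) = Mul(2, 73) = 146)
Function('B')(y) = 12 (Function('B')(y) = Pow(Add(146, -2), Rational(1, 2)) = Pow(144, Rational(1, 2)) = 12)
Add(47136, Mul(-1, Mul(Add(Function('B')(153), Function('H')(-21)), Add(18769, 19195)))) = Add(47136, Mul(-1, Mul(Add(12, -21), Add(18769, 19195)))) = Add(47136, Mul(-1, Mul(-9, 37964))) = Add(47136, Mul(-1, -341676)) = Add(47136, 341676) = 388812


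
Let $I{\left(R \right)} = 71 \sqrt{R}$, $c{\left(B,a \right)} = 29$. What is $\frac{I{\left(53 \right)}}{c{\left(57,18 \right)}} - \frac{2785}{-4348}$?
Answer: $\frac{2785}{4348} + \frac{71 \sqrt{53}}{29} \approx 18.464$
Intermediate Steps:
$\frac{I{\left(53 \right)}}{c{\left(57,18 \right)}} - \frac{2785}{-4348} = \frac{71 \sqrt{53}}{29} - \frac{2785}{-4348} = 71 \sqrt{53} \cdot \frac{1}{29} - - \frac{2785}{4348} = \frac{71 \sqrt{53}}{29} + \frac{2785}{4348} = \frac{2785}{4348} + \frac{71 \sqrt{53}}{29}$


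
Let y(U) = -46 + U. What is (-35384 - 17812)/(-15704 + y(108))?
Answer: 806/237 ≈ 3.4008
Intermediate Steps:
(-35384 - 17812)/(-15704 + y(108)) = (-35384 - 17812)/(-15704 + (-46 + 108)) = -53196/(-15704 + 62) = -53196/(-15642) = -53196*(-1/15642) = 806/237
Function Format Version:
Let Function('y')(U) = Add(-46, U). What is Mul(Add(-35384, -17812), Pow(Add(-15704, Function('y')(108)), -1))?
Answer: Rational(806, 237) ≈ 3.4008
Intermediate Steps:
Mul(Add(-35384, -17812), Pow(Add(-15704, Function('y')(108)), -1)) = Mul(Add(-35384, -17812), Pow(Add(-15704, Add(-46, 108)), -1)) = Mul(-53196, Pow(Add(-15704, 62), -1)) = Mul(-53196, Pow(-15642, -1)) = Mul(-53196, Rational(-1, 15642)) = Rational(806, 237)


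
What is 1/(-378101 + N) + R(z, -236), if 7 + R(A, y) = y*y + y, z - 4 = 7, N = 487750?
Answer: 6080365998/109649 ≈ 55453.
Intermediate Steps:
z = 11 (z = 4 + 7 = 11)
R(A, y) = -7 + y + y² (R(A, y) = -7 + (y*y + y) = -7 + (y² + y) = -7 + (y + y²) = -7 + y + y²)
1/(-378101 + N) + R(z, -236) = 1/(-378101 + 487750) + (-7 - 236 + (-236)²) = 1/109649 + (-7 - 236 + 55696) = 1/109649 + 55453 = 6080365998/109649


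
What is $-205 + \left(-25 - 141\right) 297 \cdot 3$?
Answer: $-148111$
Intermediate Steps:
$-205 + \left(-25 - 141\right) 297 \cdot 3 = -205 - 147906 = -148111$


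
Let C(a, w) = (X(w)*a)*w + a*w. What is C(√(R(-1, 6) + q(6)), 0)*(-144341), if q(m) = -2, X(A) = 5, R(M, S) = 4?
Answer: 0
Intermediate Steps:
C(a, w) = 6*a*w (C(a, w) = (5*a)*w + a*w = 5*a*w + a*w = 6*a*w)
C(√(R(-1, 6) + q(6)), 0)*(-144341) = (6*√(4 - 2)*0)*(-144341) = (6*√2*0)*(-144341) = 0*(-144341) = 0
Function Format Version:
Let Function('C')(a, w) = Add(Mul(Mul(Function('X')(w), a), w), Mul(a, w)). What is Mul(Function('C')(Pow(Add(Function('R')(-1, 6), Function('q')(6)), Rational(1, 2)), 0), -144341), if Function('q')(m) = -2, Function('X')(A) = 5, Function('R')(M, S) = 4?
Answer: 0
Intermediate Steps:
Function('C')(a, w) = Mul(6, a, w) (Function('C')(a, w) = Add(Mul(Mul(5, a), w), Mul(a, w)) = Add(Mul(5, a, w), Mul(a, w)) = Mul(6, a, w))
Mul(Function('C')(Pow(Add(Function('R')(-1, 6), Function('q')(6)), Rational(1, 2)), 0), -144341) = Mul(Mul(6, Pow(Add(4, -2), Rational(1, 2)), 0), -144341) = Mul(Mul(6, Pow(2, Rational(1, 2)), 0), -144341) = Mul(0, -144341) = 0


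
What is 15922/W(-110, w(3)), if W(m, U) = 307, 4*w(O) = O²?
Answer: 15922/307 ≈ 51.863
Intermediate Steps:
w(O) = O²/4
15922/W(-110, w(3)) = 15922/307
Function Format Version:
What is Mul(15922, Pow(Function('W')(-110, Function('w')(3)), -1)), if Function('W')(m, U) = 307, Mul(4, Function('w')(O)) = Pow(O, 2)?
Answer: Rational(15922, 307) ≈ 51.863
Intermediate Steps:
Function('w')(O) = Mul(Rational(1, 4), Pow(O, 2))
Mul(15922, Pow(Function('W')(-110, Function('w')(3)), -1)) = Mul(15922, Pow(307, -1)) = Mul(15922, Rational(1, 307)) = Rational(15922, 307)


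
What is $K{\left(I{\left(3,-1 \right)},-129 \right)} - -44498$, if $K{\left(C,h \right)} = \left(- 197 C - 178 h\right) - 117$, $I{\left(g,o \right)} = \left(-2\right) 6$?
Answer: $69707$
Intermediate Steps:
$I{\left(g,o \right)} = -12$
$K{\left(C,h \right)} = -117 - 197 C - 178 h$
$K{\left(I{\left(3,-1 \right)},-129 \right)} - -44498 = \left(-117 - -2364 - -22962\right) - -44498 = \left(-117 + 2364 + 22962\right) + 44498 = 25209 + 44498 = 69707$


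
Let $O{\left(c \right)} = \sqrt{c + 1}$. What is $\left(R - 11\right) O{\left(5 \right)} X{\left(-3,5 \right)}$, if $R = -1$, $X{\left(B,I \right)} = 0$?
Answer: $0$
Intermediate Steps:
$O{\left(c \right)} = \sqrt{1 + c}$
$\left(R - 11\right) O{\left(5 \right)} X{\left(-3,5 \right)} = \left(-1 - 11\right) \sqrt{1 + 5} \cdot 0 = \left(-1 - 11\right) \sqrt{6} \cdot 0 = - 12 \sqrt{6} \cdot 0 = 0$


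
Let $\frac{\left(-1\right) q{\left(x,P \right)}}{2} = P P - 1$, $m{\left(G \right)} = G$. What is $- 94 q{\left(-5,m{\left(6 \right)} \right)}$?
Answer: $6580$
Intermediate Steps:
$q{\left(x,P \right)} = 2 - 2 P^{2}$ ($q{\left(x,P \right)} = - 2 \left(P P - 1\right) = - 2 \left(P^{2} - 1\right) = - 2 \left(-1 + P^{2}\right) = 2 - 2 P^{2}$)
$- 94 q{\left(-5,m{\left(6 \right)} \right)} = - 94 \left(2 - 2 \cdot 6^{2}\right) = - 94 \left(2 - 72\right) = \left(-94\right) \left(-70\right) = 6580$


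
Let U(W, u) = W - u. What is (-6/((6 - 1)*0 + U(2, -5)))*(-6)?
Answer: 36/7 ≈ 5.1429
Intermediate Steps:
(-6/((6 - 1)*0 + U(2, -5)))*(-6) = (-6/((6 - 1)*0 + (2 - 1*(-5))))*(-6) = (-6/(5*0 + (2 + 5)))*(-6) = (-6/(0 + 7))*(-6) = (-6/7)*(-6) = ((1/7)*(-6))*(-6) = -6/7*(-6) = 36/7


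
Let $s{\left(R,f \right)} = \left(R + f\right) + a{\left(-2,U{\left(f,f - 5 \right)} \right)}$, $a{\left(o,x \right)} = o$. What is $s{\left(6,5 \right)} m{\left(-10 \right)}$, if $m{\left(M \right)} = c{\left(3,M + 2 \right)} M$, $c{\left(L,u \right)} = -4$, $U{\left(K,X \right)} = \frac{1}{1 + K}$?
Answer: $360$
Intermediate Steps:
$m{\left(M \right)} = - 4 M$
$s{\left(R,f \right)} = -2 + R + f$ ($s{\left(R,f \right)} = \left(R + f\right) - 2 = -2 + R + f$)
$s{\left(6,5 \right)} m{\left(-10 \right)} = \left(-2 + 6 + 5\right) \left(\left(-4\right) \left(-10\right)\right) = 9 \cdot 40 = 360$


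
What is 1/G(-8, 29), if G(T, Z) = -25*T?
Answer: 1/200 ≈ 0.0050000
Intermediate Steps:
1/G(-8, 29) = 1/(-25*(-8)) = 1/200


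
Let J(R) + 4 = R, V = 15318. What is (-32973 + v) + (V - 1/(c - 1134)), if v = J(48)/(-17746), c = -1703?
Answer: -444424089696/25172701 ≈ -17655.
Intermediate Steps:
J(R) = -4 + R
v = -22/8873 (v = (-4 + 48)/(-17746) = 44*(-1/17746) = -22/8873 ≈ -0.0024794)
(-32973 + v) + (V - 1/(c - 1134)) = (-32973 - 22/8873) + (15318 - 1/(-1703 - 1134)) = -292569451/8873 + (15318 - 1/(-2837)) = -292569451/8873 + (15318 - 1*(-1/2837)) = -292569451/8873 + (15318 + 1/2837) = -292569451/8873 + 43457167/2837 = -444424089696/25172701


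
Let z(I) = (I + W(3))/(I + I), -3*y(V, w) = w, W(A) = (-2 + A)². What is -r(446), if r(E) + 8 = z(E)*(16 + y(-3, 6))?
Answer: 439/446 ≈ 0.98430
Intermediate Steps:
y(V, w) = -w/3
z(I) = (1 + I)/(2*I) (z(I) = (I + (-2 + 3)²)/(I + I) = (I + 1²)/((2*I)) = (I + 1)*(1/(2*I)) = (1 + I)*(1/(2*I)) = (1 + I)/(2*I))
r(E) = -8 + 7*(1 + E)/E (r(E) = -8 + ((1 + E)/(2*E))*(16 - ⅓*6) = -8 + ((1 + E)/(2*E))*(16 - 2) = -8 + ((1 + E)/(2*E))*14 = -8 + 7*(1 + E)/E)
-r(446) = -(7 - 1*446)/446 = -(7 - 446)/446 = -(-439)/446 = -1*(-439/446) = 439/446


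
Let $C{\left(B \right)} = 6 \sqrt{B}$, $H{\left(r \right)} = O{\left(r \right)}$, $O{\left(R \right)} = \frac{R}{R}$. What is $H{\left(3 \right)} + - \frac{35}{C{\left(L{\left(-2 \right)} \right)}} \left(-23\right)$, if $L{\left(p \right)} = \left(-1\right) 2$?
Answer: $1 - \frac{805 i \sqrt{2}}{12} \approx 1.0 - 94.87 i$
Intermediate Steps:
$O{\left(R \right)} = 1$
$L{\left(p \right)} = -2$
$H{\left(r \right)} = 1$
$H{\left(3 \right)} + - \frac{35}{C{\left(L{\left(-2 \right)} \right)}} \left(-23\right) = 1 + - \frac{35}{6 \sqrt{-2}} \left(-23\right) = 1 + - \frac{35}{6 i \sqrt{2}} \left(-23\right) = 1 + - 35 \left(- \frac{i \sqrt{2}}{12}\right) \left(-23\right) = 1 + \frac{35 i \sqrt{2}}{12} \left(-23\right) = 1 - \frac{805 i \sqrt{2}}{12}$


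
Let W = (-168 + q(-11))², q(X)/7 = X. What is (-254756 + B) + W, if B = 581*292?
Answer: -25079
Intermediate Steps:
B = 169652
q(X) = 7*X
W = 60025 (W = (-168 + 7*(-11))² = (-168 - 77)² = (-245)² = 60025)
(-254756 + B) + W = (-254756 + 169652) + 60025 = -85104 + 60025 = -25079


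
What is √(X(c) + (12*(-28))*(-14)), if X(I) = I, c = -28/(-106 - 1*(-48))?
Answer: √3956470/29 ≈ 68.589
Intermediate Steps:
c = 14/29 (c = -28/(-106 + 48) = -28/(-58) = -28*(-1/58) = 14/29 ≈ 0.48276)
√(X(c) + (12*(-28))*(-14)) = √(14/29 + (12*(-28))*(-14)) = √(14/29 - 336*(-14)) = √(14/29 + 4704) = √(136430/29) = √3956470/29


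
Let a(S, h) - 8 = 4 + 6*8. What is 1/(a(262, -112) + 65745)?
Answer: 1/65805 ≈ 1.5196e-5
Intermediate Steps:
a(S, h) = 60 (a(S, h) = 8 + (4 + 6*8) = 8 + (4 + 48) = 8 + 52 = 60)
1/(a(262, -112) + 65745) = 1/(60 + 65745) = 1/65805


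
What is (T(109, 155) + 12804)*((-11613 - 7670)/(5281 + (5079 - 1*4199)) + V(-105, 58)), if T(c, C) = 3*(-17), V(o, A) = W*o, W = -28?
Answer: 230753508921/6161 ≈ 3.7454e+7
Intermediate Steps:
V(o, A) = -28*o
T(c, C) = -51
(T(109, 155) + 12804)*((-11613 - 7670)/(5281 + (5079 - 1*4199)) + V(-105, 58)) = (-51 + 12804)*((-11613 - 7670)/(5281 + (5079 - 1*4199)) - 28*(-105)) = 12753*(-19283/(5281 + (5079 - 4199)) + 2940) = 12753*(-19283/(5281 + 880) + 2940) = 12753*(-19283/6161 + 2940) = 12753*(18094057/6161) = 230753508921/6161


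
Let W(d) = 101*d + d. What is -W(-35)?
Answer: 3570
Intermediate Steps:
W(d) = 102*d
-W(-35) = -102*(-35) = -1*(-3570) = 3570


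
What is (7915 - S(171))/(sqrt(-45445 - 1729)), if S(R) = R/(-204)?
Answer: -538277*I*sqrt(47174)/3207832 ≈ -36.446*I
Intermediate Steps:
S(R) = -R/204 (S(R) = R*(-1/204) = -R/204)
(7915 - S(171))/(sqrt(-45445 - 1729)) = (7915 - (-1)*171/204)/(sqrt(-45445 - 1729)) = (7915 - 1*(-57/68))/(sqrt(-47174)) = (7915 + 57/68)/((I*sqrt(47174))) = 538277*(-I*sqrt(47174)/47174)/68 = -538277*I*sqrt(47174)/3207832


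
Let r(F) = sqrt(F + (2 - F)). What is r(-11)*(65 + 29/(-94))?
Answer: 6081*sqrt(2)/94 ≈ 91.488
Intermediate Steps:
r(F) = sqrt(2)
r(-11)*(65 + 29/(-94)) = sqrt(2)*(65 + 29/(-94)) = sqrt(2)*(65 + 29*(-1/94)) = sqrt(2)*(65 - 29/94) = sqrt(2)*(6081/94) = 6081*sqrt(2)/94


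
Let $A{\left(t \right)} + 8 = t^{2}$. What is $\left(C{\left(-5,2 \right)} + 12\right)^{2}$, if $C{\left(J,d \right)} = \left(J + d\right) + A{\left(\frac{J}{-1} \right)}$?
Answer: $676$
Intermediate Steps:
$A{\left(t \right)} = -8 + t^{2}$
$C{\left(J,d \right)} = -8 + J + d + J^{2}$ ($C{\left(J,d \right)} = \left(J + d\right) + \left(-8 + \left(\frac{J}{-1}\right)^{2}\right) = \left(J + d\right) + \left(-8 + \left(J \left(-1\right)\right)^{2}\right) = \left(J + d\right) + \left(-8 + \left(- J\right)^{2}\right) = \left(J + d\right) + \left(-8 + J^{2}\right) = -8 + J + d + J^{2}$)
$\left(C{\left(-5,2 \right)} + 12\right)^{2} = \left(\left(-8 - 5 + 2 + \left(-5\right)^{2}\right) + 12\right)^{2} = \left(\left(-8 - 5 + 2 + 25\right) + 12\right)^{2} = \left(14 + 12\right)^{2} = 26^{2} = 676$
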